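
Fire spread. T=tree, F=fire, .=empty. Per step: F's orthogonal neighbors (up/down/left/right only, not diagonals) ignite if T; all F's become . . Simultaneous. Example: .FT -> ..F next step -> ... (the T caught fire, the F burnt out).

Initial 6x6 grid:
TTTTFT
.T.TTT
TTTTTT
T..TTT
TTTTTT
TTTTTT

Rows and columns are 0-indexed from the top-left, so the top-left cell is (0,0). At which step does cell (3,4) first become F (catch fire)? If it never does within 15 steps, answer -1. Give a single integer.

Step 1: cell (3,4)='T' (+3 fires, +1 burnt)
Step 2: cell (3,4)='T' (+4 fires, +3 burnt)
Step 3: cell (3,4)='F' (+4 fires, +4 burnt)
  -> target ignites at step 3
Step 4: cell (3,4)='.' (+6 fires, +4 burnt)
Step 5: cell (3,4)='.' (+4 fires, +6 burnt)
Step 6: cell (3,4)='.' (+4 fires, +4 burnt)
Step 7: cell (3,4)='.' (+3 fires, +4 burnt)
Step 8: cell (3,4)='.' (+2 fires, +3 burnt)
Step 9: cell (3,4)='.' (+1 fires, +2 burnt)
Step 10: cell (3,4)='.' (+0 fires, +1 burnt)
  fire out at step 10

3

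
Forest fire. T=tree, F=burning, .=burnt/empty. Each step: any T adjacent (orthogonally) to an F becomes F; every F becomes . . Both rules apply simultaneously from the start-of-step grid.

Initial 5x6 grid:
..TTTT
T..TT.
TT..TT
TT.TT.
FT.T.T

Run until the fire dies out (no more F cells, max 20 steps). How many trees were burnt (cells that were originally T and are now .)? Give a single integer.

Step 1: +2 fires, +1 burnt (F count now 2)
Step 2: +2 fires, +2 burnt (F count now 2)
Step 3: +2 fires, +2 burnt (F count now 2)
Step 4: +0 fires, +2 burnt (F count now 0)
Fire out after step 4
Initially T: 18, now '.': 18
Total burnt (originally-T cells now '.'): 6

Answer: 6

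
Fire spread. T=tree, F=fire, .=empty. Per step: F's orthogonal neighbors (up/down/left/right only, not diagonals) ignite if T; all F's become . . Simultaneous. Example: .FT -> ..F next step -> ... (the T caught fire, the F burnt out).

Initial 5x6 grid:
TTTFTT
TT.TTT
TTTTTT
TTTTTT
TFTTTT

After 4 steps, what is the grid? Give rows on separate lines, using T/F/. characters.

Step 1: 6 trees catch fire, 2 burn out
  TTF.FT
  TT.FTT
  TTTTTT
  TFTTTT
  F.FTTT
Step 2: 8 trees catch fire, 6 burn out
  TF...F
  TT..FT
  TFTFTT
  F.FTTT
  ...FTT
Step 3: 8 trees catch fire, 8 burn out
  F.....
  TF...F
  F.F.FT
  ...FTT
  ....FT
Step 4: 4 trees catch fire, 8 burn out
  ......
  F.....
  .....F
  ....FT
  .....F

......
F.....
.....F
....FT
.....F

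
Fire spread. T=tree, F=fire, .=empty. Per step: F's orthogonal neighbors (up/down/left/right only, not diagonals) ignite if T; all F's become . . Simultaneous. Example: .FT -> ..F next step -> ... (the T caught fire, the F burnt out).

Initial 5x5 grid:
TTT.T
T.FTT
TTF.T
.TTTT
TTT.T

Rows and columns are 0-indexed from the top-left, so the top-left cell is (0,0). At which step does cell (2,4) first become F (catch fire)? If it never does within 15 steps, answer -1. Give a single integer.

Step 1: cell (2,4)='T' (+4 fires, +2 burnt)
Step 2: cell (2,4)='T' (+6 fires, +4 burnt)
Step 3: cell (2,4)='F' (+6 fires, +6 burnt)
  -> target ignites at step 3
Step 4: cell (2,4)='.' (+2 fires, +6 burnt)
Step 5: cell (2,4)='.' (+0 fires, +2 burnt)
  fire out at step 5

3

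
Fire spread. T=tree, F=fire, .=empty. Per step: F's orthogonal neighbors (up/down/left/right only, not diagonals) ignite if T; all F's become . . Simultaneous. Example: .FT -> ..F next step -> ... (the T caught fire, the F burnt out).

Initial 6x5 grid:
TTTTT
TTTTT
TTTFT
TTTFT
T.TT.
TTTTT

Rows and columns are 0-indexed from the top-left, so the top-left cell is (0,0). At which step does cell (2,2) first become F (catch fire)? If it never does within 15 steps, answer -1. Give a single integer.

Step 1: cell (2,2)='F' (+6 fires, +2 burnt)
  -> target ignites at step 1
Step 2: cell (2,2)='.' (+7 fires, +6 burnt)
Step 3: cell (2,2)='.' (+7 fires, +7 burnt)
Step 4: cell (2,2)='.' (+4 fires, +7 burnt)
Step 5: cell (2,2)='.' (+2 fires, +4 burnt)
Step 6: cell (2,2)='.' (+0 fires, +2 burnt)
  fire out at step 6

1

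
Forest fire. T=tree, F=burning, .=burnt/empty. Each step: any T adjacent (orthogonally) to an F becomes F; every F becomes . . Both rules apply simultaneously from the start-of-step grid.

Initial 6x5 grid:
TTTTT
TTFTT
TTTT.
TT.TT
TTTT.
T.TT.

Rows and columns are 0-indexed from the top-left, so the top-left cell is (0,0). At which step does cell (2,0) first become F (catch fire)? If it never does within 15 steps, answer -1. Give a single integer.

Step 1: cell (2,0)='T' (+4 fires, +1 burnt)
Step 2: cell (2,0)='T' (+6 fires, +4 burnt)
Step 3: cell (2,0)='F' (+5 fires, +6 burnt)
  -> target ignites at step 3
Step 4: cell (2,0)='.' (+4 fires, +5 burnt)
Step 5: cell (2,0)='.' (+3 fires, +4 burnt)
Step 6: cell (2,0)='.' (+2 fires, +3 burnt)
Step 7: cell (2,0)='.' (+0 fires, +2 burnt)
  fire out at step 7

3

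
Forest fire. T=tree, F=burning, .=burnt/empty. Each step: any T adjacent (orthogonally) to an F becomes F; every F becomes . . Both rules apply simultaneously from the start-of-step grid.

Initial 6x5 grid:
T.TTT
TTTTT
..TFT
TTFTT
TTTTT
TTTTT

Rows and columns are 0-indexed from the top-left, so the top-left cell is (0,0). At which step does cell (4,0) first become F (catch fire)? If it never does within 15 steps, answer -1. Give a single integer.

Step 1: cell (4,0)='T' (+6 fires, +2 burnt)
Step 2: cell (4,0)='T' (+8 fires, +6 burnt)
Step 3: cell (4,0)='F' (+7 fires, +8 burnt)
  -> target ignites at step 3
Step 4: cell (4,0)='.' (+3 fires, +7 burnt)
Step 5: cell (4,0)='.' (+1 fires, +3 burnt)
Step 6: cell (4,0)='.' (+0 fires, +1 burnt)
  fire out at step 6

3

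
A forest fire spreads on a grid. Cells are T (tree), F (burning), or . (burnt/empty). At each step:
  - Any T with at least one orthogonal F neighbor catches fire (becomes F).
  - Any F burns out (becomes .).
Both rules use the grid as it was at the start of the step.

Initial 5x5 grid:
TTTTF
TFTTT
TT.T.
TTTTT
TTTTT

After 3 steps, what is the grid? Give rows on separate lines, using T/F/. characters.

Step 1: 6 trees catch fire, 2 burn out
  TFTF.
  F.FTF
  TF.T.
  TTTTT
  TTTTT
Step 2: 5 trees catch fire, 6 burn out
  F.F..
  ...F.
  F..T.
  TFTTT
  TTTTT
Step 3: 4 trees catch fire, 5 burn out
  .....
  .....
  ...F.
  F.FTT
  TFTTT

.....
.....
...F.
F.FTT
TFTTT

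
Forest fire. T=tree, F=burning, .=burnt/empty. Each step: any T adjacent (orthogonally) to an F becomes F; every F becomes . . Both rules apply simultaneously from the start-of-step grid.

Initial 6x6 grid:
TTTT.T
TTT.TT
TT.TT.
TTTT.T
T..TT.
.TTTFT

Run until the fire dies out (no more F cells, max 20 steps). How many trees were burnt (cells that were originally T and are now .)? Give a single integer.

Step 1: +3 fires, +1 burnt (F count now 3)
Step 2: +2 fires, +3 burnt (F count now 2)
Step 3: +2 fires, +2 burnt (F count now 2)
Step 4: +2 fires, +2 burnt (F count now 2)
Step 5: +2 fires, +2 burnt (F count now 2)
Step 6: +3 fires, +2 burnt (F count now 3)
Step 7: +4 fires, +3 burnt (F count now 4)
Step 8: +4 fires, +4 burnt (F count now 4)
Step 9: +2 fires, +4 burnt (F count now 2)
Step 10: +1 fires, +2 burnt (F count now 1)
Step 11: +0 fires, +1 burnt (F count now 0)
Fire out after step 11
Initially T: 26, now '.': 35
Total burnt (originally-T cells now '.'): 25

Answer: 25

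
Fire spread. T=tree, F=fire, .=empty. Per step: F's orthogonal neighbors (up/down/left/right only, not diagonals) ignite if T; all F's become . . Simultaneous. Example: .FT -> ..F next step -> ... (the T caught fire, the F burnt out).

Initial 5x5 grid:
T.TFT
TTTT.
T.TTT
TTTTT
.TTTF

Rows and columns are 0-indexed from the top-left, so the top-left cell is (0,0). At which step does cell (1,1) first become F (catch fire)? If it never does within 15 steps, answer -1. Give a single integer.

Step 1: cell (1,1)='T' (+5 fires, +2 burnt)
Step 2: cell (1,1)='T' (+5 fires, +5 burnt)
Step 3: cell (1,1)='F' (+4 fires, +5 burnt)
  -> target ignites at step 3
Step 4: cell (1,1)='.' (+2 fires, +4 burnt)
Step 5: cell (1,1)='.' (+3 fires, +2 burnt)
Step 6: cell (1,1)='.' (+0 fires, +3 burnt)
  fire out at step 6

3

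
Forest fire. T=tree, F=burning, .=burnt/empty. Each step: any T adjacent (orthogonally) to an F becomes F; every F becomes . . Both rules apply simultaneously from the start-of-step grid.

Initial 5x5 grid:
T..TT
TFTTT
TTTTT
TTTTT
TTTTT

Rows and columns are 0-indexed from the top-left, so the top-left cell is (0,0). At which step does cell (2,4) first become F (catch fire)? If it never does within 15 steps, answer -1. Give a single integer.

Step 1: cell (2,4)='T' (+3 fires, +1 burnt)
Step 2: cell (2,4)='T' (+5 fires, +3 burnt)
Step 3: cell (2,4)='T' (+6 fires, +5 burnt)
Step 4: cell (2,4)='F' (+5 fires, +6 burnt)
  -> target ignites at step 4
Step 5: cell (2,4)='.' (+2 fires, +5 burnt)
Step 6: cell (2,4)='.' (+1 fires, +2 burnt)
Step 7: cell (2,4)='.' (+0 fires, +1 burnt)
  fire out at step 7

4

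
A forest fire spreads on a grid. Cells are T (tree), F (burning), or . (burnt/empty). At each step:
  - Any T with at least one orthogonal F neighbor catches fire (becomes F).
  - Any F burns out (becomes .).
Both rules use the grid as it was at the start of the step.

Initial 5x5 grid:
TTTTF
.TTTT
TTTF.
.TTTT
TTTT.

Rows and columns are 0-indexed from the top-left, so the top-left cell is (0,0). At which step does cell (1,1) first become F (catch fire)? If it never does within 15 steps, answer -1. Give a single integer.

Step 1: cell (1,1)='T' (+5 fires, +2 burnt)
Step 2: cell (1,1)='T' (+6 fires, +5 burnt)
Step 3: cell (1,1)='F' (+5 fires, +6 burnt)
  -> target ignites at step 3
Step 4: cell (1,1)='.' (+2 fires, +5 burnt)
Step 5: cell (1,1)='.' (+1 fires, +2 burnt)
Step 6: cell (1,1)='.' (+0 fires, +1 burnt)
  fire out at step 6

3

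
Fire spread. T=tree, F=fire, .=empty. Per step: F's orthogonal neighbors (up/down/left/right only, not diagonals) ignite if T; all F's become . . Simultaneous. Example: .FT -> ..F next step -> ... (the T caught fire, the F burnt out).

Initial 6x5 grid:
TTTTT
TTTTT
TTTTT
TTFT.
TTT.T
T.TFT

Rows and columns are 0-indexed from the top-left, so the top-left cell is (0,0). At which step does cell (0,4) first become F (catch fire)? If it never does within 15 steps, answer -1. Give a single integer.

Step 1: cell (0,4)='T' (+6 fires, +2 burnt)
Step 2: cell (0,4)='T' (+6 fires, +6 burnt)
Step 3: cell (0,4)='T' (+6 fires, +6 burnt)
Step 4: cell (0,4)='T' (+5 fires, +6 burnt)
Step 5: cell (0,4)='F' (+2 fires, +5 burnt)
  -> target ignites at step 5
Step 6: cell (0,4)='.' (+0 fires, +2 burnt)
  fire out at step 6

5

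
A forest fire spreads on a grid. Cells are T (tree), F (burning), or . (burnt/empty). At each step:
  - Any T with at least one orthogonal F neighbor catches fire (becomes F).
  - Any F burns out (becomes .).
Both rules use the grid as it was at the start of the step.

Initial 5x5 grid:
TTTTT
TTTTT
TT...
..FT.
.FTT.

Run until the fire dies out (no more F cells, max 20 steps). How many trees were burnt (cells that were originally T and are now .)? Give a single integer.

Answer: 3

Derivation:
Step 1: +2 fires, +2 burnt (F count now 2)
Step 2: +1 fires, +2 burnt (F count now 1)
Step 3: +0 fires, +1 burnt (F count now 0)
Fire out after step 3
Initially T: 15, now '.': 13
Total burnt (originally-T cells now '.'): 3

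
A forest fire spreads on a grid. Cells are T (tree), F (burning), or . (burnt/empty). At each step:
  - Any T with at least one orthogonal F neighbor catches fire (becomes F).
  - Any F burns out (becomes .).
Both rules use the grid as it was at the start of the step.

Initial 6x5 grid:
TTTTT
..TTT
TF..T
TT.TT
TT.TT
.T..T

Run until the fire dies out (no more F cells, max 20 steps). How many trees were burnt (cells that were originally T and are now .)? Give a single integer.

Step 1: +2 fires, +1 burnt (F count now 2)
Step 2: +2 fires, +2 burnt (F count now 2)
Step 3: +2 fires, +2 burnt (F count now 2)
Step 4: +0 fires, +2 burnt (F count now 0)
Fire out after step 4
Initially T: 20, now '.': 16
Total burnt (originally-T cells now '.'): 6

Answer: 6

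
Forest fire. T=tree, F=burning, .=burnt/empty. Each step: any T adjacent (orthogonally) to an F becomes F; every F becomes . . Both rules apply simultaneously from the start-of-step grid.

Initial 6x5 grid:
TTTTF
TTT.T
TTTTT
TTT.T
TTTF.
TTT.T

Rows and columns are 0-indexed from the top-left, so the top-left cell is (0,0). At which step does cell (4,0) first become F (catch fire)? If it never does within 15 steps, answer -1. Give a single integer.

Step 1: cell (4,0)='T' (+3 fires, +2 burnt)
Step 2: cell (4,0)='T' (+5 fires, +3 burnt)
Step 3: cell (4,0)='F' (+8 fires, +5 burnt)
  -> target ignites at step 3
Step 4: cell (4,0)='.' (+5 fires, +8 burnt)
Step 5: cell (4,0)='.' (+2 fires, +5 burnt)
Step 6: cell (4,0)='.' (+0 fires, +2 burnt)
  fire out at step 6

3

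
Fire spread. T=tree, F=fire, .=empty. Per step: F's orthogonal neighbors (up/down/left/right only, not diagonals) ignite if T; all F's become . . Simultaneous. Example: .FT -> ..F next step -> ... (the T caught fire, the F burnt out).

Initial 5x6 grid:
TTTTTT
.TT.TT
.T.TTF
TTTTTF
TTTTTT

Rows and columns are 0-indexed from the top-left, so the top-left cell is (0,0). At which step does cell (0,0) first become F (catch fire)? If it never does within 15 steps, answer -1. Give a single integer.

Step 1: cell (0,0)='T' (+4 fires, +2 burnt)
Step 2: cell (0,0)='T' (+5 fires, +4 burnt)
Step 3: cell (0,0)='T' (+3 fires, +5 burnt)
Step 4: cell (0,0)='T' (+3 fires, +3 burnt)
Step 5: cell (0,0)='T' (+4 fires, +3 burnt)
Step 6: cell (0,0)='T' (+4 fires, +4 burnt)
Step 7: cell (0,0)='F' (+1 fires, +4 burnt)
  -> target ignites at step 7
Step 8: cell (0,0)='.' (+0 fires, +1 burnt)
  fire out at step 8

7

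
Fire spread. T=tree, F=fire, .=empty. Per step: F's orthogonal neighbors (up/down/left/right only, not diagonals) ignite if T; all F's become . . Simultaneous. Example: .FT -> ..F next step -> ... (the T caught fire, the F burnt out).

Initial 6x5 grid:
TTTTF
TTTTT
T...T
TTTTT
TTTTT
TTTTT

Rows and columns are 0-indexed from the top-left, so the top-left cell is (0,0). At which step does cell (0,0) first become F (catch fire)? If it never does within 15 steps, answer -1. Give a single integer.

Step 1: cell (0,0)='T' (+2 fires, +1 burnt)
Step 2: cell (0,0)='T' (+3 fires, +2 burnt)
Step 3: cell (0,0)='T' (+3 fires, +3 burnt)
Step 4: cell (0,0)='F' (+4 fires, +3 burnt)
  -> target ignites at step 4
Step 5: cell (0,0)='.' (+4 fires, +4 burnt)
Step 6: cell (0,0)='.' (+4 fires, +4 burnt)
Step 7: cell (0,0)='.' (+3 fires, +4 burnt)
Step 8: cell (0,0)='.' (+2 fires, +3 burnt)
Step 9: cell (0,0)='.' (+1 fires, +2 burnt)
Step 10: cell (0,0)='.' (+0 fires, +1 burnt)
  fire out at step 10

4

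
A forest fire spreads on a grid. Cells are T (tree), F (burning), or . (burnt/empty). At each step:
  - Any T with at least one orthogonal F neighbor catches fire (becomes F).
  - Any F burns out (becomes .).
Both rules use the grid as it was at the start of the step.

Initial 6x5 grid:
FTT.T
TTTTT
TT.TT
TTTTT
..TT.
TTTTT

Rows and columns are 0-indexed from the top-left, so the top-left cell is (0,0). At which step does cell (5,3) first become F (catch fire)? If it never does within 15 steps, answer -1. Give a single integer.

Step 1: cell (5,3)='T' (+2 fires, +1 burnt)
Step 2: cell (5,3)='T' (+3 fires, +2 burnt)
Step 3: cell (5,3)='T' (+3 fires, +3 burnt)
Step 4: cell (5,3)='T' (+2 fires, +3 burnt)
Step 5: cell (5,3)='T' (+3 fires, +2 burnt)
Step 6: cell (5,3)='T' (+4 fires, +3 burnt)
Step 7: cell (5,3)='T' (+3 fires, +4 burnt)
Step 8: cell (5,3)='F' (+2 fires, +3 burnt)
  -> target ignites at step 8
Step 9: cell (5,3)='.' (+2 fires, +2 burnt)
Step 10: cell (5,3)='.' (+0 fires, +2 burnt)
  fire out at step 10

8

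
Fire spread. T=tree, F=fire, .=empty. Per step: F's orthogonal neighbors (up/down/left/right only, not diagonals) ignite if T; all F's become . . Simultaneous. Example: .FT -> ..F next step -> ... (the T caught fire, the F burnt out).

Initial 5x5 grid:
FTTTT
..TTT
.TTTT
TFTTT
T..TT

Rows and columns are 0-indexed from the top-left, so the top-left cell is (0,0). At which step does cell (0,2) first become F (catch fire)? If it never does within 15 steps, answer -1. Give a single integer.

Step 1: cell (0,2)='T' (+4 fires, +2 burnt)
Step 2: cell (0,2)='F' (+4 fires, +4 burnt)
  -> target ignites at step 2
Step 3: cell (0,2)='.' (+5 fires, +4 burnt)
Step 4: cell (0,2)='.' (+4 fires, +5 burnt)
Step 5: cell (0,2)='.' (+1 fires, +4 burnt)
Step 6: cell (0,2)='.' (+0 fires, +1 burnt)
  fire out at step 6

2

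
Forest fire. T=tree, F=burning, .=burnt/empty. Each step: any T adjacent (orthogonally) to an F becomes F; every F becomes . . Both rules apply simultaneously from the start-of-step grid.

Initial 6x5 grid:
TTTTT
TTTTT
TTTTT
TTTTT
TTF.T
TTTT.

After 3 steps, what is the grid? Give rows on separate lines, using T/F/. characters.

Step 1: 3 trees catch fire, 1 burn out
  TTTTT
  TTTTT
  TTTTT
  TTFTT
  TF..T
  TTFT.
Step 2: 6 trees catch fire, 3 burn out
  TTTTT
  TTTTT
  TTFTT
  TF.FT
  F...T
  TF.F.
Step 3: 6 trees catch fire, 6 burn out
  TTTTT
  TTFTT
  TF.FT
  F...F
  ....T
  F....

TTTTT
TTFTT
TF.FT
F...F
....T
F....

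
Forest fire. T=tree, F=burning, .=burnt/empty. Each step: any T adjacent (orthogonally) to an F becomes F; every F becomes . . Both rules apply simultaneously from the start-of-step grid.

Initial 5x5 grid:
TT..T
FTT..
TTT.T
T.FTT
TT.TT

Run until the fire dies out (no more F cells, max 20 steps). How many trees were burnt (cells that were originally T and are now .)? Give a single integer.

Answer: 15

Derivation:
Step 1: +5 fires, +2 burnt (F count now 5)
Step 2: +6 fires, +5 burnt (F count now 6)
Step 3: +3 fires, +6 burnt (F count now 3)
Step 4: +1 fires, +3 burnt (F count now 1)
Step 5: +0 fires, +1 burnt (F count now 0)
Fire out after step 5
Initially T: 16, now '.': 24
Total burnt (originally-T cells now '.'): 15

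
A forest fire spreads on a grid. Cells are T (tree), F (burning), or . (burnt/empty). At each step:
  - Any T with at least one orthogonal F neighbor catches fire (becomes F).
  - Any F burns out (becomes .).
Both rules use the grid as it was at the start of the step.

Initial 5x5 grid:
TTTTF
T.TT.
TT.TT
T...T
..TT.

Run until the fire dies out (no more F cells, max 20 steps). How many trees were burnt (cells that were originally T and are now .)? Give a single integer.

Step 1: +1 fires, +1 burnt (F count now 1)
Step 2: +2 fires, +1 burnt (F count now 2)
Step 3: +3 fires, +2 burnt (F count now 3)
Step 4: +2 fires, +3 burnt (F count now 2)
Step 5: +2 fires, +2 burnt (F count now 2)
Step 6: +1 fires, +2 burnt (F count now 1)
Step 7: +2 fires, +1 burnt (F count now 2)
Step 8: +0 fires, +2 burnt (F count now 0)
Fire out after step 8
Initially T: 15, now '.': 23
Total burnt (originally-T cells now '.'): 13

Answer: 13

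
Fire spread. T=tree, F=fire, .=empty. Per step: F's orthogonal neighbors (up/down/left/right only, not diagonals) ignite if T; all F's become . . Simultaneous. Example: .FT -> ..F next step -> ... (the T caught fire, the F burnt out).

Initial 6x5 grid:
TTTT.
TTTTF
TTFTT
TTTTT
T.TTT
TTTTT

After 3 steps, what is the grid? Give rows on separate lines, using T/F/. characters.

Step 1: 6 trees catch fire, 2 burn out
  TTTT.
  TTFF.
  TF.FF
  TTFTT
  T.TTT
  TTTTT
Step 2: 8 trees catch fire, 6 burn out
  TTFF.
  TF...
  F....
  TF.FF
  T.FTT
  TTTTT
Step 3: 6 trees catch fire, 8 burn out
  TF...
  F....
  .....
  F....
  T..FF
  TTFTT

TF...
F....
.....
F....
T..FF
TTFTT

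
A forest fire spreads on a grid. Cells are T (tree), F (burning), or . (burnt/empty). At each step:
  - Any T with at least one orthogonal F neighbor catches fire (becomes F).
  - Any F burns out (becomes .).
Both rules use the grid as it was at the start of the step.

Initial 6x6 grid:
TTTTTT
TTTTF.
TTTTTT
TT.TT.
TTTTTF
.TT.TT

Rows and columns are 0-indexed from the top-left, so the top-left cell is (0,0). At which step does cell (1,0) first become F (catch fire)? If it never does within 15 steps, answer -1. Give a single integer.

Step 1: cell (1,0)='T' (+5 fires, +2 burnt)
Step 2: cell (1,0)='T' (+8 fires, +5 burnt)
Step 3: cell (1,0)='T' (+5 fires, +8 burnt)
Step 4: cell (1,0)='F' (+5 fires, +5 burnt)
  -> target ignites at step 4
Step 5: cell (1,0)='.' (+5 fires, +5 burnt)
Step 6: cell (1,0)='.' (+1 fires, +5 burnt)
Step 7: cell (1,0)='.' (+0 fires, +1 burnt)
  fire out at step 7

4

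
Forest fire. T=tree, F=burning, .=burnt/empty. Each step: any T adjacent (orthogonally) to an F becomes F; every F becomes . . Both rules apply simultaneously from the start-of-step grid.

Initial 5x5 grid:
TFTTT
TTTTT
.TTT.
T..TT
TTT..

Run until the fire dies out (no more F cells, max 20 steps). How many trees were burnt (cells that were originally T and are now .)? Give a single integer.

Step 1: +3 fires, +1 burnt (F count now 3)
Step 2: +4 fires, +3 burnt (F count now 4)
Step 3: +3 fires, +4 burnt (F count now 3)
Step 4: +2 fires, +3 burnt (F count now 2)
Step 5: +1 fires, +2 burnt (F count now 1)
Step 6: +1 fires, +1 burnt (F count now 1)
Step 7: +0 fires, +1 burnt (F count now 0)
Fire out after step 7
Initially T: 18, now '.': 21
Total burnt (originally-T cells now '.'): 14

Answer: 14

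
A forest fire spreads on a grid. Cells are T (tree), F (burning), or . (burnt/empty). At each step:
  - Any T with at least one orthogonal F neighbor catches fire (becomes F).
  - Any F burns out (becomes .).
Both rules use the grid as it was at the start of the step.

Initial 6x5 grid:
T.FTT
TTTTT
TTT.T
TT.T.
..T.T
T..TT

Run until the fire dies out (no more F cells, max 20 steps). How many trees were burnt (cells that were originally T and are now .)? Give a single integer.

Step 1: +2 fires, +1 burnt (F count now 2)
Step 2: +4 fires, +2 burnt (F count now 4)
Step 3: +3 fires, +4 burnt (F count now 3)
Step 4: +4 fires, +3 burnt (F count now 4)
Step 5: +1 fires, +4 burnt (F count now 1)
Step 6: +0 fires, +1 burnt (F count now 0)
Fire out after step 6
Initially T: 20, now '.': 24
Total burnt (originally-T cells now '.'): 14

Answer: 14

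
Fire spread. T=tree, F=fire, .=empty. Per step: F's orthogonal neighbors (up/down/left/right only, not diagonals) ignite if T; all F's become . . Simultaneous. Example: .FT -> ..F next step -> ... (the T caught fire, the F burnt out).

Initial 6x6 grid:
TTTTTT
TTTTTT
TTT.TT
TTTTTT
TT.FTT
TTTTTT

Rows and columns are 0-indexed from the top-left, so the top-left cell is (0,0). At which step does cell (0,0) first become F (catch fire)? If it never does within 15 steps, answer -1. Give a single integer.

Step 1: cell (0,0)='T' (+3 fires, +1 burnt)
Step 2: cell (0,0)='T' (+5 fires, +3 burnt)
Step 3: cell (0,0)='T' (+6 fires, +5 burnt)
Step 4: cell (0,0)='T' (+7 fires, +6 burnt)
Step 5: cell (0,0)='T' (+7 fires, +7 burnt)
Step 6: cell (0,0)='T' (+4 fires, +7 burnt)
Step 7: cell (0,0)='F' (+1 fires, +4 burnt)
  -> target ignites at step 7
Step 8: cell (0,0)='.' (+0 fires, +1 burnt)
  fire out at step 8

7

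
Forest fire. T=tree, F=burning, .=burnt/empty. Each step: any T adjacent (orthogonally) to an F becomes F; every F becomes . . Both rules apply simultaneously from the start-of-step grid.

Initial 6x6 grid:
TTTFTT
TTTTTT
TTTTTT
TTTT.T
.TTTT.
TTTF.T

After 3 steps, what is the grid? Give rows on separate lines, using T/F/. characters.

Step 1: 5 trees catch fire, 2 burn out
  TTF.FT
  TTTFTT
  TTTTTT
  TTTT.T
  .TTFT.
  TTF..T
Step 2: 9 trees catch fire, 5 burn out
  TF...F
  TTF.FT
  TTTFTT
  TTTF.T
  .TF.F.
  TF...T
Step 3: 8 trees catch fire, 9 burn out
  F.....
  TF...F
  TTF.FT
  TTF..T
  .F....
  F....T

F.....
TF...F
TTF.FT
TTF..T
.F....
F....T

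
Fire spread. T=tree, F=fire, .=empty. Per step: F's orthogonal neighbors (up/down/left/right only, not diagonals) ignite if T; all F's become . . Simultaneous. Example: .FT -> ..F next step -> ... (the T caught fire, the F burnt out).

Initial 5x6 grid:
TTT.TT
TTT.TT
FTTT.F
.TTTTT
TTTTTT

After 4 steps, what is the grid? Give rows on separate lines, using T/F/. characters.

Step 1: 4 trees catch fire, 2 burn out
  TTT.TT
  FTT.TF
  .FTT..
  .TTTTF
  TTTTTT
Step 2: 8 trees catch fire, 4 burn out
  FTT.TF
  .FT.F.
  ..FT..
  .FTTF.
  TTTTTF
Step 3: 8 trees catch fire, 8 burn out
  .FT.F.
  ..F...
  ...F..
  ..FF..
  TFTTF.
Step 4: 4 trees catch fire, 8 burn out
  ..F...
  ......
  ......
  ......
  F.FF..

..F...
......
......
......
F.FF..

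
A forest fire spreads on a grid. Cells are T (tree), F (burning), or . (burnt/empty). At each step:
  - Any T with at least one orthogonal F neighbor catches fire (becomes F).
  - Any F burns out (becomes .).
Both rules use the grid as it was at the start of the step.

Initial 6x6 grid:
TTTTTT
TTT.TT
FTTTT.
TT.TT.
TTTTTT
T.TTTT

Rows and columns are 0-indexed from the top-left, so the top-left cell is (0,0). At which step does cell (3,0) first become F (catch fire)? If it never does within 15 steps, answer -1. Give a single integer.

Step 1: cell (3,0)='F' (+3 fires, +1 burnt)
  -> target ignites at step 1
Step 2: cell (3,0)='.' (+5 fires, +3 burnt)
Step 3: cell (3,0)='.' (+5 fires, +5 burnt)
Step 4: cell (3,0)='.' (+4 fires, +5 burnt)
Step 5: cell (3,0)='.' (+5 fires, +4 burnt)
Step 6: cell (3,0)='.' (+4 fires, +5 burnt)
Step 7: cell (3,0)='.' (+3 fires, +4 burnt)
Step 8: cell (3,0)='.' (+1 fires, +3 burnt)
Step 9: cell (3,0)='.' (+0 fires, +1 burnt)
  fire out at step 9

1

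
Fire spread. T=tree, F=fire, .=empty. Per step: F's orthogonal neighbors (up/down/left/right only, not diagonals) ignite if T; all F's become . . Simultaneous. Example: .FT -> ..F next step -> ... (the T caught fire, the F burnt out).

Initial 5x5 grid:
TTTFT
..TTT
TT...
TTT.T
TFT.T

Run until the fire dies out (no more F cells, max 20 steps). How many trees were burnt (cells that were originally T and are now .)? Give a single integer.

Step 1: +6 fires, +2 burnt (F count now 6)
Step 2: +6 fires, +6 burnt (F count now 6)
Step 3: +2 fires, +6 burnt (F count now 2)
Step 4: +0 fires, +2 burnt (F count now 0)
Fire out after step 4
Initially T: 16, now '.': 23
Total burnt (originally-T cells now '.'): 14

Answer: 14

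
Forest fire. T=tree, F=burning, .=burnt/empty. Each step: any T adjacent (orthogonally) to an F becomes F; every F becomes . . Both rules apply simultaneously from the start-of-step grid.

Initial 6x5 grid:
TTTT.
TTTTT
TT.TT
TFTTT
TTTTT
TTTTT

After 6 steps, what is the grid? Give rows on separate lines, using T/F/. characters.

Step 1: 4 trees catch fire, 1 burn out
  TTTT.
  TTTTT
  TF.TT
  F.FTT
  TFTTT
  TTTTT
Step 2: 6 trees catch fire, 4 burn out
  TTTT.
  TFTTT
  F..TT
  ...FT
  F.FTT
  TFTTT
Step 3: 8 trees catch fire, 6 burn out
  TFTT.
  F.FTT
  ...FT
  ....F
  ...FT
  F.FTT
Step 4: 6 trees catch fire, 8 burn out
  F.FT.
  ...FT
  ....F
  .....
  ....F
  ...FT
Step 5: 3 trees catch fire, 6 burn out
  ...F.
  ....F
  .....
  .....
  .....
  ....F
Step 6: 0 trees catch fire, 3 burn out
  .....
  .....
  .....
  .....
  .....
  .....

.....
.....
.....
.....
.....
.....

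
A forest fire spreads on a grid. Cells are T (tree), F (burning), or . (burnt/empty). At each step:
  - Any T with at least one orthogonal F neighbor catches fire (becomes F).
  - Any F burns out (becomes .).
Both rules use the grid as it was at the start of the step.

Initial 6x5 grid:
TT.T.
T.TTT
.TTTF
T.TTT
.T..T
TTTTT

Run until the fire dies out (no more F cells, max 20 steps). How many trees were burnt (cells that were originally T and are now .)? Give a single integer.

Answer: 17

Derivation:
Step 1: +3 fires, +1 burnt (F count now 3)
Step 2: +4 fires, +3 burnt (F count now 4)
Step 3: +5 fires, +4 burnt (F count now 5)
Step 4: +1 fires, +5 burnt (F count now 1)
Step 5: +1 fires, +1 burnt (F count now 1)
Step 6: +1 fires, +1 burnt (F count now 1)
Step 7: +2 fires, +1 burnt (F count now 2)
Step 8: +0 fires, +2 burnt (F count now 0)
Fire out after step 8
Initially T: 21, now '.': 26
Total burnt (originally-T cells now '.'): 17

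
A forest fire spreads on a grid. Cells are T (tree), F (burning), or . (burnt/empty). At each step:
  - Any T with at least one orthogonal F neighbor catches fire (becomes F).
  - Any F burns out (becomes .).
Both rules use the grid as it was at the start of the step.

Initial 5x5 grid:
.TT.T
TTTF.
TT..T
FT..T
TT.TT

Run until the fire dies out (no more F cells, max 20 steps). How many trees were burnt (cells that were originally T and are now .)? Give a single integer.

Answer: 10

Derivation:
Step 1: +4 fires, +2 burnt (F count now 4)
Step 2: +5 fires, +4 burnt (F count now 5)
Step 3: +1 fires, +5 burnt (F count now 1)
Step 4: +0 fires, +1 burnt (F count now 0)
Fire out after step 4
Initially T: 15, now '.': 20
Total burnt (originally-T cells now '.'): 10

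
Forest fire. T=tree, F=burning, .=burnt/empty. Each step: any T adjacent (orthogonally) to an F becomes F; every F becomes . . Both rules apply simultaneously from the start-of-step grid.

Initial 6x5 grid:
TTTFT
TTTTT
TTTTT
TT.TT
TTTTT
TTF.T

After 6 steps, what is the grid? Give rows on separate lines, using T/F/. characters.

Step 1: 5 trees catch fire, 2 burn out
  TTF.F
  TTTFT
  TTTTT
  TT.TT
  TTFTT
  TF..T
Step 2: 7 trees catch fire, 5 burn out
  TF...
  TTF.F
  TTTFT
  TT.TT
  TF.FT
  F...T
Step 3: 8 trees catch fire, 7 burn out
  F....
  TF...
  TTF.F
  TF.FT
  F...F
  ....T
Step 4: 5 trees catch fire, 8 burn out
  .....
  F....
  TF...
  F...F
  .....
  ....F
Step 5: 1 trees catch fire, 5 burn out
  .....
  .....
  F....
  .....
  .....
  .....
Step 6: 0 trees catch fire, 1 burn out
  .....
  .....
  .....
  .....
  .....
  .....

.....
.....
.....
.....
.....
.....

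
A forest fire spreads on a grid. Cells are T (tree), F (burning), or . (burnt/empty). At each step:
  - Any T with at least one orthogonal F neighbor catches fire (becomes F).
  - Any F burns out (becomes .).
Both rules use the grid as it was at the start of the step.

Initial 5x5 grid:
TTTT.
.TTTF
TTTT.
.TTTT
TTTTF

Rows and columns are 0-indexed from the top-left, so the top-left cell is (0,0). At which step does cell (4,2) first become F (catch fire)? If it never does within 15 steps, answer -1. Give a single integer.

Step 1: cell (4,2)='T' (+3 fires, +2 burnt)
Step 2: cell (4,2)='F' (+5 fires, +3 burnt)
  -> target ignites at step 2
Step 3: cell (4,2)='.' (+5 fires, +5 burnt)
Step 4: cell (4,2)='.' (+4 fires, +5 burnt)
Step 5: cell (4,2)='.' (+2 fires, +4 burnt)
Step 6: cell (4,2)='.' (+0 fires, +2 burnt)
  fire out at step 6

2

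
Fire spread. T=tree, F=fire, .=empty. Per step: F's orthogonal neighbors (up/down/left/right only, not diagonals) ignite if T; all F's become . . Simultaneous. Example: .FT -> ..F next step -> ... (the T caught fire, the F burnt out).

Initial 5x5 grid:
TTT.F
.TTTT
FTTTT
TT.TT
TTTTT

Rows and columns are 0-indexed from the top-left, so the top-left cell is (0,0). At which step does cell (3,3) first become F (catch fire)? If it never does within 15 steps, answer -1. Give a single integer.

Step 1: cell (3,3)='T' (+3 fires, +2 burnt)
Step 2: cell (3,3)='T' (+6 fires, +3 burnt)
Step 3: cell (3,3)='T' (+5 fires, +6 burnt)
Step 4: cell (3,3)='F' (+5 fires, +5 burnt)
  -> target ignites at step 4
Step 5: cell (3,3)='.' (+1 fires, +5 burnt)
Step 6: cell (3,3)='.' (+0 fires, +1 burnt)
  fire out at step 6

4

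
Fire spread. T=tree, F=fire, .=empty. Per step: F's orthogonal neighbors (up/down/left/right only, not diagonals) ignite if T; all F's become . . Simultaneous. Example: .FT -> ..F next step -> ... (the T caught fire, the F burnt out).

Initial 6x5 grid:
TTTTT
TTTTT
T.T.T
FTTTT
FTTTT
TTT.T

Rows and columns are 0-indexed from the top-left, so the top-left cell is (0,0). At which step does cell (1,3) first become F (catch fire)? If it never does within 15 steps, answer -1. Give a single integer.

Step 1: cell (1,3)='T' (+4 fires, +2 burnt)
Step 2: cell (1,3)='T' (+4 fires, +4 burnt)
Step 3: cell (1,3)='T' (+6 fires, +4 burnt)
Step 4: cell (1,3)='T' (+4 fires, +6 burnt)
Step 5: cell (1,3)='F' (+4 fires, +4 burnt)
  -> target ignites at step 5
Step 6: cell (1,3)='.' (+2 fires, +4 burnt)
Step 7: cell (1,3)='.' (+1 fires, +2 burnt)
Step 8: cell (1,3)='.' (+0 fires, +1 burnt)
  fire out at step 8

5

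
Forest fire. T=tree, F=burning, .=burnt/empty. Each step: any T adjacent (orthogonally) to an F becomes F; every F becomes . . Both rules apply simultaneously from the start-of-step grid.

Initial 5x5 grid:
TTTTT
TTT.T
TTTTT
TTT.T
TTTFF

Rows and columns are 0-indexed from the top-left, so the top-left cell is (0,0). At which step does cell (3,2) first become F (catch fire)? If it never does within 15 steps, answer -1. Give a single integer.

Step 1: cell (3,2)='T' (+2 fires, +2 burnt)
Step 2: cell (3,2)='F' (+3 fires, +2 burnt)
  -> target ignites at step 2
Step 3: cell (3,2)='.' (+5 fires, +3 burnt)
Step 4: cell (3,2)='.' (+4 fires, +5 burnt)
Step 5: cell (3,2)='.' (+4 fires, +4 burnt)
Step 6: cell (3,2)='.' (+2 fires, +4 burnt)
Step 7: cell (3,2)='.' (+1 fires, +2 burnt)
Step 8: cell (3,2)='.' (+0 fires, +1 burnt)
  fire out at step 8

2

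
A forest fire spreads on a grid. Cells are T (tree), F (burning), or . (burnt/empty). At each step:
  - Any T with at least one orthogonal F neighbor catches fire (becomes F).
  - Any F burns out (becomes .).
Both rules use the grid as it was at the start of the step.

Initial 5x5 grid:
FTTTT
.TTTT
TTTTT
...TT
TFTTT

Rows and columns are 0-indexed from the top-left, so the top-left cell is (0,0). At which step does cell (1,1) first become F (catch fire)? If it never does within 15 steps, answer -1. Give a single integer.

Step 1: cell (1,1)='T' (+3 fires, +2 burnt)
Step 2: cell (1,1)='F' (+3 fires, +3 burnt)
  -> target ignites at step 2
Step 3: cell (1,1)='.' (+5 fires, +3 burnt)
Step 4: cell (1,1)='.' (+6 fires, +5 burnt)
Step 5: cell (1,1)='.' (+2 fires, +6 burnt)
Step 6: cell (1,1)='.' (+0 fires, +2 burnt)
  fire out at step 6

2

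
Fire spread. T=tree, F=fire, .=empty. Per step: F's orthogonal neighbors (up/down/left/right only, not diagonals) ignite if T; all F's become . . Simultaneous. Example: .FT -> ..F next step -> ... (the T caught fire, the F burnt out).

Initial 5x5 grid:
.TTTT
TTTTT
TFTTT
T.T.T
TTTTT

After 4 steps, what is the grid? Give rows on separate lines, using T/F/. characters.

Step 1: 3 trees catch fire, 1 burn out
  .TTTT
  TFTTT
  F.FTT
  T.T.T
  TTTTT
Step 2: 6 trees catch fire, 3 burn out
  .FTTT
  F.FTT
  ...FT
  F.F.T
  TTTTT
Step 3: 5 trees catch fire, 6 burn out
  ..FTT
  ...FT
  ....F
  ....T
  FTFTT
Step 4: 5 trees catch fire, 5 burn out
  ...FT
  ....F
  .....
  ....F
  .F.FT

...FT
....F
.....
....F
.F.FT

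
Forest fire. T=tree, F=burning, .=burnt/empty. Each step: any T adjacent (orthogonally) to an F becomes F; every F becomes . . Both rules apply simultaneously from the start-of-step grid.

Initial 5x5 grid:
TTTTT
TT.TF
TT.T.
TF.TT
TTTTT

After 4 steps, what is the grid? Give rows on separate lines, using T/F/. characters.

Step 1: 5 trees catch fire, 2 burn out
  TTTTF
  TT.F.
  TF.T.
  F..TT
  TFTTT
Step 2: 6 trees catch fire, 5 burn out
  TTTF.
  TF...
  F..F.
  ...TT
  F.FTT
Step 3: 5 trees catch fire, 6 burn out
  TFF..
  F....
  .....
  ...FT
  ...FT
Step 4: 3 trees catch fire, 5 burn out
  F....
  .....
  .....
  ....F
  ....F

F....
.....
.....
....F
....F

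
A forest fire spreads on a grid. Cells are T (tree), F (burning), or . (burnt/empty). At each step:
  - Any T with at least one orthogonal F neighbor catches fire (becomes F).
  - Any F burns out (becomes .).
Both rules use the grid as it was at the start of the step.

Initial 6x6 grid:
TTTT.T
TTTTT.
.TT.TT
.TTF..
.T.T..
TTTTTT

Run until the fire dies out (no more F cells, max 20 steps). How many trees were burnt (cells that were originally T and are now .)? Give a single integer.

Answer: 23

Derivation:
Step 1: +2 fires, +1 burnt (F count now 2)
Step 2: +3 fires, +2 burnt (F count now 3)
Step 3: +5 fires, +3 burnt (F count now 5)
Step 4: +5 fires, +5 burnt (F count now 5)
Step 5: +5 fires, +5 burnt (F count now 5)
Step 6: +2 fires, +5 burnt (F count now 2)
Step 7: +1 fires, +2 burnt (F count now 1)
Step 8: +0 fires, +1 burnt (F count now 0)
Fire out after step 8
Initially T: 24, now '.': 35
Total burnt (originally-T cells now '.'): 23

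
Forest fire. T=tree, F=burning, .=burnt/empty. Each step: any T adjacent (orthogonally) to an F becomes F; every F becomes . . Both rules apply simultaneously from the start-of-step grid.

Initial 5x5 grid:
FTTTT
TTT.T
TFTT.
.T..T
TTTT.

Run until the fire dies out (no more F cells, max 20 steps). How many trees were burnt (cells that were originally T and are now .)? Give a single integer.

Answer: 16

Derivation:
Step 1: +6 fires, +2 burnt (F count now 6)
Step 2: +4 fires, +6 burnt (F count now 4)
Step 3: +3 fires, +4 burnt (F count now 3)
Step 4: +2 fires, +3 burnt (F count now 2)
Step 5: +1 fires, +2 burnt (F count now 1)
Step 6: +0 fires, +1 burnt (F count now 0)
Fire out after step 6
Initially T: 17, now '.': 24
Total burnt (originally-T cells now '.'): 16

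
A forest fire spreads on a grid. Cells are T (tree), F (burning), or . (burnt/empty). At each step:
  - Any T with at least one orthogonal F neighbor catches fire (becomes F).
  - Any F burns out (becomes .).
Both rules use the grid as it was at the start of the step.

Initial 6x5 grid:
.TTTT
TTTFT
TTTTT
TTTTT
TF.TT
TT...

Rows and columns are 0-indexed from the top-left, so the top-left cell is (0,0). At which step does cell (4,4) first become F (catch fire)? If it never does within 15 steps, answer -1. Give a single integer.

Step 1: cell (4,4)='T' (+7 fires, +2 burnt)
Step 2: cell (4,4)='T' (+10 fires, +7 burnt)
Step 3: cell (4,4)='T' (+5 fires, +10 burnt)
Step 4: cell (4,4)='F' (+1 fires, +5 burnt)
  -> target ignites at step 4
Step 5: cell (4,4)='.' (+0 fires, +1 burnt)
  fire out at step 5

4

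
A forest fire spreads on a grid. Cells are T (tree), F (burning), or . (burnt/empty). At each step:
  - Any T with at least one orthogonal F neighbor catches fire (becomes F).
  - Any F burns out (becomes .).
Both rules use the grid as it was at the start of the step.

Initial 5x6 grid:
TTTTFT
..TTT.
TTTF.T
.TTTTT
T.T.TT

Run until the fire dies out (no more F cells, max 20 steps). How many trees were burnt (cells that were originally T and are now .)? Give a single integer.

Step 1: +6 fires, +2 burnt (F count now 6)
Step 2: +5 fires, +6 burnt (F count now 5)
Step 3: +6 fires, +5 burnt (F count now 6)
Step 4: +3 fires, +6 burnt (F count now 3)
Step 5: +0 fires, +3 burnt (F count now 0)
Fire out after step 5
Initially T: 21, now '.': 29
Total burnt (originally-T cells now '.'): 20

Answer: 20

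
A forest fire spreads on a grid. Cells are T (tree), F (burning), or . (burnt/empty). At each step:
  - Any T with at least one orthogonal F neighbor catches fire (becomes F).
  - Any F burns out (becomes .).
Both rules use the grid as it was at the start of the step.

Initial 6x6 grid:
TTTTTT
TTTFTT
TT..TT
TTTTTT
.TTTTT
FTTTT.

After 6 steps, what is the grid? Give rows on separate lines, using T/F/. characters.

Step 1: 4 trees catch fire, 2 burn out
  TTTFTT
  TTF.FT
  TT..TT
  TTTTTT
  .TTTTT
  .FTTT.
Step 2: 7 trees catch fire, 4 burn out
  TTF.FT
  TF...F
  TT..FT
  TTTTTT
  .FTTTT
  ..FTT.
Step 3: 9 trees catch fire, 7 burn out
  TF...F
  F.....
  TF...F
  TFTTFT
  ..FTTT
  ...FT.
Step 4: 9 trees catch fire, 9 burn out
  F.....
  ......
  F.....
  F.FF.F
  ...FFT
  ....F.
Step 5: 1 trees catch fire, 9 burn out
  ......
  ......
  ......
  ......
  .....F
  ......
Step 6: 0 trees catch fire, 1 burn out
  ......
  ......
  ......
  ......
  ......
  ......

......
......
......
......
......
......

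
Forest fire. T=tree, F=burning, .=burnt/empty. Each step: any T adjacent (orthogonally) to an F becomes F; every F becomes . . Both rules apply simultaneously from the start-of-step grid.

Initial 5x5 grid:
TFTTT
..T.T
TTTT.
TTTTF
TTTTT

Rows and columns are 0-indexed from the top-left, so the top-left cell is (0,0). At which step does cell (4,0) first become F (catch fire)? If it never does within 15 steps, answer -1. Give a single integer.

Step 1: cell (4,0)='T' (+4 fires, +2 burnt)
Step 2: cell (4,0)='T' (+5 fires, +4 burnt)
Step 3: cell (4,0)='T' (+4 fires, +5 burnt)
Step 4: cell (4,0)='T' (+4 fires, +4 burnt)
Step 5: cell (4,0)='F' (+2 fires, +4 burnt)
  -> target ignites at step 5
Step 6: cell (4,0)='.' (+0 fires, +2 burnt)
  fire out at step 6

5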